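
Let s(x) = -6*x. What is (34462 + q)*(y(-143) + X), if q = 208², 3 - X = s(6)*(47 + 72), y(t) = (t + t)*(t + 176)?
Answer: -400366626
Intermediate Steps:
y(t) = 2*t*(176 + t) (y(t) = (2*t)*(176 + t) = 2*t*(176 + t))
X = 4287 (X = 3 - (-6*6)*(47 + 72) = 3 - (-36)*119 = 3 - 1*(-4284) = 3 + 4284 = 4287)
q = 43264
(34462 + q)*(y(-143) + X) = (34462 + 43264)*(2*(-143)*(176 - 143) + 4287) = 77726*(2*(-143)*33 + 4287) = 77726*(-9438 + 4287) = 77726*(-5151) = -400366626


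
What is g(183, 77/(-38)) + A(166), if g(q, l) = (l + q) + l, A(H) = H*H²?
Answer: 86915024/19 ≈ 4.5745e+6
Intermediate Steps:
A(H) = H³
g(q, l) = q + 2*l
g(183, 77/(-38)) + A(166) = (183 + 2*(77/(-38))) + 166³ = (183 + 2*(77*(-1/38))) + 4574296 = (183 + 2*(-77/38)) + 4574296 = (183 - 77/19) + 4574296 = 3400/19 + 4574296 = 86915024/19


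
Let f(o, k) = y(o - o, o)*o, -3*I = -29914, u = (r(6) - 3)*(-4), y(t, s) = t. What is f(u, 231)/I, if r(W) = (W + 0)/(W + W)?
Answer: 0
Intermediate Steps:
r(W) = ½ (r(W) = W/((2*W)) = W*(1/(2*W)) = ½)
u = 10 (u = (½ - 3)*(-4) = -5/2*(-4) = 10)
I = 29914/3 (I = -⅓*(-29914) = 29914/3 ≈ 9971.3)
f(o, k) = 0 (f(o, k) = (o - o)*o = 0*o = 0)
f(u, 231)/I = 0/(29914/3) = 0*(3/29914) = 0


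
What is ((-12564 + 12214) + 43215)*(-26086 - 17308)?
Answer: -1860083810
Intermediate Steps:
((-12564 + 12214) + 43215)*(-26086 - 17308) = (-350 + 43215)*(-43394) = 42865*(-43394) = -1860083810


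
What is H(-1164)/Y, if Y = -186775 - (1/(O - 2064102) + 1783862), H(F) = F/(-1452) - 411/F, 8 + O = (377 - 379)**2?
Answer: -5086426299/8680266200881814 ≈ -5.8598e-7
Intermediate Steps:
O = -4 (O = -8 + (377 - 379)**2 = -8 + (-2)**2 = -8 + 4 = -4)
H(F) = -411/F - F/1452 (H(F) = F*(-1/1452) - 411/F = -F/1452 - 411/F = -411/F - F/1452)
Y = -4067603655521/2064106 (Y = -186775 - (1/(-4 - 2064102) + 1783862) = -186775 - (1/(-2064106) + 1783862) = -186775 - (-1/2064106 + 1783862) = -186775 - 1*3682080257371/2064106 = -186775 - 3682080257371/2064106 = -4067603655521/2064106 ≈ -1.9706e+6)
H(-1164)/Y = (-411/(-1164) - 1/1452*(-1164))/(-4067603655521/2064106) = (-411*(-1/1164) + 97/121)*(-2064106/4067603655521) = (137/388 + 97/121)*(-2064106/4067603655521) = (54213/46948)*(-2064106/4067603655521) = -5086426299/8680266200881814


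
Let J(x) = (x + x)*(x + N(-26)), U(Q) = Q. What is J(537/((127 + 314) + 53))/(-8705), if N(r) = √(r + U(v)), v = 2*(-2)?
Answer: -288369/1062166690 - 537*I*√30/2150135 ≈ -0.00027149 - 0.0013679*I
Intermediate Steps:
v = -4
N(r) = √(-4 + r) (N(r) = √(r - 4) = √(-4 + r))
J(x) = 2*x*(x + I*√30) (J(x) = (x + x)*(x + √(-4 - 26)) = (2*x)*(x + √(-30)) = (2*x)*(x + I*√30) = 2*x*(x + I*√30))
J(537/((127 + 314) + 53))/(-8705) = (2*(537/((127 + 314) + 53))*(537/((127 + 314) + 53) + I*√30))/(-8705) = (2*(537/(441 + 53))*(537/(441 + 53) + I*√30))*(-1/8705) = (2*(537/494)*(537/494 + I*√30))*(-1/8705) = (288369/122018 + 537*I*√30/247)*(-1/8705) = -288369/1062166690 - 537*I*√30/2150135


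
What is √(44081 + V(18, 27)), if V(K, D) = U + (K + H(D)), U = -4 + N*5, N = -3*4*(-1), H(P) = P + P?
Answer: √44209 ≈ 210.26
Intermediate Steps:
H(P) = 2*P
N = 12 (N = -12*(-1) = 12)
U = 56 (U = -4 + 12*5 = -4 + 60 = 56)
V(K, D) = 56 + K + 2*D (V(K, D) = 56 + (K + 2*D) = 56 + K + 2*D)
√(44081 + V(18, 27)) = √(44081 + (56 + 18 + 2*27)) = √(44081 + (56 + 18 + 54)) = √(44081 + 128) = √44209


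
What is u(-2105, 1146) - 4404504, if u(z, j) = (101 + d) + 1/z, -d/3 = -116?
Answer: -9270535776/2105 ≈ -4.4041e+6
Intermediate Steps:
d = 348 (d = -3*(-116) = 348)
u(z, j) = 449 + 1/z (u(z, j) = (101 + 348) + 1/z = 449 + 1/z)
u(-2105, 1146) - 4404504 = (449 + 1/(-2105)) - 4404504 = (449 - 1/2105) - 4404504 = 945144/2105 - 4404504 = -9270535776/2105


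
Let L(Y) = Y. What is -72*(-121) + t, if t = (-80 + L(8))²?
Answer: 13896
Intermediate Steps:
t = 5184 (t = (-80 + 8)² = (-72)² = 5184)
-72*(-121) + t = -72*(-121) + 5184 = 8712 + 5184 = 13896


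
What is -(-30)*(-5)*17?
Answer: -2550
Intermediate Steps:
-(-30)*(-5)*17 = -6*25*17 = -150*17 = -2550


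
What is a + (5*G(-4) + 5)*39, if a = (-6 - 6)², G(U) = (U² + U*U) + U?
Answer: 5799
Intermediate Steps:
G(U) = U + 2*U² (G(U) = (U² + U²) + U = 2*U² + U = U + 2*U²)
a = 144 (a = (-12)² = 144)
a + (5*G(-4) + 5)*39 = 144 + (5*(-4*(1 + 2*(-4))) + 5)*39 = 144 + (5*(-4*(1 - 8)) + 5)*39 = 144 + (5*(-4*(-7)) + 5)*39 = 144 + (5*28 + 5)*39 = 144 + (140 + 5)*39 = 144 + 145*39 = 144 + 5655 = 5799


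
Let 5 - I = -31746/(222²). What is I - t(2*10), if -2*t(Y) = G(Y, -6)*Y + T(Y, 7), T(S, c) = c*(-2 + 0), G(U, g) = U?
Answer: 44099/222 ≈ 198.64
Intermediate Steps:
I = 1253/222 (I = 5 - (-31746)/(222²) = 5 - (-31746)/49284 = 5 - 1*(-143/222) = 5 + 143/222 = 1253/222 ≈ 5.6441)
T(S, c) = -2*c (T(S, c) = c*(-2) = -2*c)
t(Y) = 7 - Y²/2 (t(Y) = -(Y*Y - 2*7)/2 = -(Y² - 14)/2 = -(-14 + Y²)/2 = 7 - Y²/2)
I - t(2*10) = 1253/222 - (7 - (2*10)²/2) = 1253/222 - (7 - ½*20²) = 1253/222 - (7 - ½*400) = 1253/222 - (7 - 200) = 1253/222 - 1*(-193) = 1253/222 + 193 = 44099/222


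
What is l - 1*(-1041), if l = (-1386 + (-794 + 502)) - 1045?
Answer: -1682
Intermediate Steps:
l = -2723 (l = (-1386 - 292) - 1045 = -1678 - 1045 = -2723)
l - 1*(-1041) = -2723 - 1*(-1041) = -2723 + 1041 = -1682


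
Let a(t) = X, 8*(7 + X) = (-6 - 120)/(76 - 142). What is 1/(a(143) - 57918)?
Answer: -88/5097379 ≈ -1.7264e-5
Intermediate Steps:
X = -595/88 (X = -7 + ((-6 - 120)/(76 - 142))/8 = -7 + (-126/(-66))/8 = -7 + (-126*(-1/66))/8 = -7 + (⅛)*(21/11) = -7 + 21/88 = -595/88 ≈ -6.7614)
a(t) = -595/88
1/(a(143) - 57918) = 1/(-595/88 - 57918) = 1/(-5097379/88) = -88/5097379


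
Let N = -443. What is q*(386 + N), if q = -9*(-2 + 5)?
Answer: 1539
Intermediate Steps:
q = -27 (q = -9*3 = -27)
q*(386 + N) = -27*(386 - 443) = -27*(-57) = 1539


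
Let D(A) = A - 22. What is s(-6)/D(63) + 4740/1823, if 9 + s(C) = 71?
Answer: 307366/74743 ≈ 4.1123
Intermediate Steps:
D(A) = -22 + A
s(C) = 62 (s(C) = -9 + 71 = 62)
s(-6)/D(63) + 4740/1823 = 62/(-22 + 63) + 4740/1823 = 62/41 + 4740*(1/1823) = 62*(1/41) + 4740/1823 = 62/41 + 4740/1823 = 307366/74743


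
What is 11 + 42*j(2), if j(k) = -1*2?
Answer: -73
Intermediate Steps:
j(k) = -2
11 + 42*j(2) = 11 + 42*(-2) = 11 - 84 = -73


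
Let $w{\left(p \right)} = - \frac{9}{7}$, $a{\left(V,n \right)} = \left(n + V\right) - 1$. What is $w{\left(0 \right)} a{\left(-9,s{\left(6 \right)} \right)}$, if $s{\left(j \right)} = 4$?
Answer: $\frac{54}{7} \approx 7.7143$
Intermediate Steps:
$a{\left(V,n \right)} = -1 + V + n$ ($a{\left(V,n \right)} = \left(V + n\right) - 1 = -1 + V + n$)
$w{\left(p \right)} = - \frac{9}{7}$ ($w{\left(p \right)} = \left(-9\right) \frac{1}{7} = - \frac{9}{7}$)
$w{\left(0 \right)} a{\left(-9,s{\left(6 \right)} \right)} = - \frac{9 \left(-1 - 9 + 4\right)}{7} = \left(- \frac{9}{7}\right) \left(-6\right) = \frac{54}{7}$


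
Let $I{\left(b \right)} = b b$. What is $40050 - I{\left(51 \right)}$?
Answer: $37449$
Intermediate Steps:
$I{\left(b \right)} = b^{2}$
$40050 - I{\left(51 \right)} = 40050 - 51^{2} = 40050 - 2601 = 37449$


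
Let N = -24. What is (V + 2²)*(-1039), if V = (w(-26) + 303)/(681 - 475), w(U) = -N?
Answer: -1195889/206 ≈ -5805.3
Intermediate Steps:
w(U) = 24 (w(U) = -1*(-24) = 24)
V = 327/206 (V = (24 + 303)/(681 - 475) = 327/206 ≈ 1.5874)
(V + 2²)*(-1039) = (327/206 + 2²)*(-1039) = (327/206 + 4)*(-1039) = (1151/206)*(-1039) = -1195889/206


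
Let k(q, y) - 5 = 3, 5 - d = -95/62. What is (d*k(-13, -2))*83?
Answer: 134460/31 ≈ 4337.4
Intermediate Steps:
d = 405/62 (d = 5 - (-95)/62 = 5 - 1*(-95/62) = 5 + 95/62 = 405/62 ≈ 6.5323)
k(q, y) = 8 (k(q, y) = 5 + 3 = 8)
(d*k(-13, -2))*83 = ((405/62)*8)*83 = (1620/31)*83 = 134460/31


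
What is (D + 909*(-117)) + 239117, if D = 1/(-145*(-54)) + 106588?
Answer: 1874126161/7830 ≈ 2.3935e+5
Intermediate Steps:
D = 834584041/7830 (D = 1/7830 + 106588 = 834584041/7830 ≈ 1.0659e+5)
(D + 909*(-117)) + 239117 = (834584041/7830 + 909*(-117)) + 239117 = (834584041/7830 - 106353) + 239117 = 1840051/7830 + 239117 = 1874126161/7830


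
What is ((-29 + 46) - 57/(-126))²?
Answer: 537289/1764 ≈ 304.59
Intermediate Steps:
((-29 + 46) - 57/(-126))² = (17 - 57*(-1/126))² = (17 + 19/42)² = (733/42)² = 537289/1764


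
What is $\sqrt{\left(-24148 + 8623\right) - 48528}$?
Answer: $3 i \sqrt{7117} \approx 253.09 i$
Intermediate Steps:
$\sqrt{\left(-24148 + 8623\right) - 48528} = \sqrt{-15525 - 48528} = \sqrt{-64053} = 3 i \sqrt{7117}$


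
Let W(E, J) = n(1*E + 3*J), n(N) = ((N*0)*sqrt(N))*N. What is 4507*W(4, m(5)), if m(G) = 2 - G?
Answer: 0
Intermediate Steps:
n(N) = 0 (n(N) = (0*sqrt(N))*N = 0*N = 0)
W(E, J) = 0
4507*W(4, m(5)) = 4507*0 = 0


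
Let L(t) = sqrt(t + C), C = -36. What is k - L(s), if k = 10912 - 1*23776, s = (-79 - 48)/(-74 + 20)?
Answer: -12864 - I*sqrt(10902)/18 ≈ -12864.0 - 5.8007*I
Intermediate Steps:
s = 127/54 (s = -127/(-54) = -127*(-1/54) = 127/54 ≈ 2.3519)
L(t) = sqrt(-36 + t) (L(t) = sqrt(t - 36) = sqrt(-36 + t))
k = -12864 (k = 10912 - 23776 = -12864)
k - L(s) = -12864 - sqrt(-36 + 127/54) = -12864 - sqrt(-1817/54) = -12864 - I*sqrt(10902)/18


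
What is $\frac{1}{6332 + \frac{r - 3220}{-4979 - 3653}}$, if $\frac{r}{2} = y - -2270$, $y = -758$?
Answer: $\frac{2158}{13664505} \approx 0.00015793$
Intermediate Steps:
$r = 3024$ ($r = 2 \left(-758 - -2270\right) = 2 \left(-758 + 2270\right) = 2 \cdot 1512 = 3024$)
$\frac{1}{6332 + \frac{r - 3220}{-4979 - 3653}} = \frac{1}{6332 + \frac{3024 - 3220}{-4979 - 3653}} = \frac{1}{6332 - \frac{196}{-8632}} = \frac{1}{6332 - - \frac{49}{2158}} = \frac{1}{6332 + \frac{49}{2158}} = \frac{1}{\frac{13664505}{2158}} = \frac{2158}{13664505}$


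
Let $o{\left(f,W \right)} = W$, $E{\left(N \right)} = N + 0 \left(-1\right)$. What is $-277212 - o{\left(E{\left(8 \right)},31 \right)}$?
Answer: $-277243$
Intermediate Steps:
$E{\left(N \right)} = N$ ($E{\left(N \right)} = N + 0 = N$)
$-277212 - o{\left(E{\left(8 \right)},31 \right)} = -277212 - 31 = -277243$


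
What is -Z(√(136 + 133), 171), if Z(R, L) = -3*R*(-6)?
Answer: -18*√269 ≈ -295.22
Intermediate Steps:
Z(R, L) = 18*R
-Z(√(136 + 133), 171) = -18*√(136 + 133) = -18*√269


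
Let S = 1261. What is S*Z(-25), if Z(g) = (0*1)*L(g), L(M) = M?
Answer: 0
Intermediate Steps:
Z(g) = 0 (Z(g) = (0*1)*g = 0*g = 0)
S*Z(-25) = 1261*0 = 0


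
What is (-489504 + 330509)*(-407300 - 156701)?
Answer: 89673338995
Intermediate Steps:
(-489504 + 330509)*(-407300 - 156701) = -158995*(-564001) = 89673338995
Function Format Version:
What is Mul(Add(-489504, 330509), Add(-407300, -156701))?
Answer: 89673338995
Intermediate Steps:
Mul(Add(-489504, 330509), Add(-407300, -156701)) = Mul(-158995, -564001) = 89673338995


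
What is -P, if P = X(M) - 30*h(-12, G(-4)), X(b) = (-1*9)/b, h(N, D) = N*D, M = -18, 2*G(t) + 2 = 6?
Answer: -1441/2 ≈ -720.50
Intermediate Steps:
G(t) = 2 (G(t) = -1 + (1/2)*6 = -1 + 3 = 2)
h(N, D) = D*N
X(b) = -9/b
P = 1441/2 (P = -9/(-18) - 60*(-12) = -9*(-1/18) - 30*(-24) = 1/2 + 720 = 1441/2 ≈ 720.50)
-P = -1*1441/2 = -1441/2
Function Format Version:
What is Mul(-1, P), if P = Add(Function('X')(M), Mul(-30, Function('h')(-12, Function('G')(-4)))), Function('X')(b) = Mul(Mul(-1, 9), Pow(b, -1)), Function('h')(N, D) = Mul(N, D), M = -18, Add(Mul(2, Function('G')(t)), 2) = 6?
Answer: Rational(-1441, 2) ≈ -720.50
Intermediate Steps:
Function('G')(t) = 2 (Function('G')(t) = Add(-1, Mul(Rational(1, 2), 6)) = Add(-1, 3) = 2)
Function('h')(N, D) = Mul(D, N)
Function('X')(b) = Mul(-9, Pow(b, -1))
P = Rational(1441, 2) (P = Add(Mul(-9, Pow(-18, -1)), Mul(-30, Mul(2, -12))) = Add(Mul(-9, Rational(-1, 18)), Mul(-30, -24)) = Add(Rational(1, 2), 720) = Rational(1441, 2) ≈ 720.50)
Mul(-1, P) = Mul(-1, Rational(1441, 2)) = Rational(-1441, 2)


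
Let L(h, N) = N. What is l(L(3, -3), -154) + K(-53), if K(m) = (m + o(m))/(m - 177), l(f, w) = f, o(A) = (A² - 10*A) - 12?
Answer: -1982/115 ≈ -17.235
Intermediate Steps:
o(A) = -12 + A² - 10*A
K(m) = (-12 + m² - 9*m)/(-177 + m) (K(m) = (m + (-12 + m² - 10*m))/(m - 177) = (-12 + m² - 9*m)/(-177 + m))
l(L(3, -3), -154) + K(-53) = -3 + (-12 + (-53)² - 9*(-53))/(-177 - 53) = -3 + (-12 + 2809 + 477)/(-230) = -3 - 1/230*3274 = -3 - 1637/115 = -1982/115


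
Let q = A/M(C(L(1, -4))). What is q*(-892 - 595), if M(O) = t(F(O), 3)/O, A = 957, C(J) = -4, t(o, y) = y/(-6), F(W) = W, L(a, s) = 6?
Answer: -11384472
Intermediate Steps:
t(o, y) = -y/6 (t(o, y) = y*(-⅙) = -y/6)
M(O) = -1/(2*O) (M(O) = (-⅙*3)/O = -1/(2*O))
q = 7656 (q = 957/((-½/(-4))) = 957/((-½*(-¼))) = 957/(⅛) = 957*8 = 7656)
q*(-892 - 595) = 7656*(-892 - 595) = 7656*(-1487) = -11384472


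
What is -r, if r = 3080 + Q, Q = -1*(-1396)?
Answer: -4476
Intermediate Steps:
Q = 1396
r = 4476 (r = 3080 + 1396 = 4476)
-r = -1*4476 = -4476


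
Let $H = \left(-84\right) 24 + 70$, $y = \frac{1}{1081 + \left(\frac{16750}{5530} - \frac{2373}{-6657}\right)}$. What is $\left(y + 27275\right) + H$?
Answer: $\frac{4814887175306}{190093845} \approx 25329.0$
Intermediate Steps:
$y = \frac{175301}{190093845}$ ($y = \frac{1}{1081 + \left(16750 \cdot \frac{1}{5530} - - \frac{113}{317}\right)} = \frac{1}{1081 + \left(\frac{1675}{553} + \frac{113}{317}\right)} = \frac{1}{1081 + \frac{593464}{175301}} = \frac{1}{\frac{190093845}{175301}} = \frac{175301}{190093845} \approx 0.00092218$)
$H = -1946$ ($H = -2016 + 70 = -1946$)
$\left(y + 27275\right) + H = \left(\frac{175301}{190093845} + 27275\right) - 1946 = \frac{5184809797676}{190093845} - 1946 = \frac{4814887175306}{190093845}$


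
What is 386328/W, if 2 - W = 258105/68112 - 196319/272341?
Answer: -2388754904164992/6607171231 ≈ -3.6154e+5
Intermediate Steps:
W = -6607171231/6183230064 (W = 2 - (258105/68112 - 196319/272341) = 2 - (258105*(1/68112) - 196319*1/272341) = 2 - (86035/22704 - 196319/272341) = 2 - 1*18973631359/6183230064 = 2 - 18973631359/6183230064 = -6607171231/6183230064 ≈ -1.0686)
386328/W = 386328/(-6607171231/6183230064) = 386328*(-6183230064/6607171231) = -2388754904164992/6607171231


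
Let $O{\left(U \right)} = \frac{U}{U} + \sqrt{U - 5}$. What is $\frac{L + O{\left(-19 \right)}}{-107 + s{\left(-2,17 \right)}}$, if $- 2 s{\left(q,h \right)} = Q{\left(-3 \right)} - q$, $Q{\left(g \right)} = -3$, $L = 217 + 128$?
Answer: $- \frac{692}{213} - \frac{4 i \sqrt{6}}{213} \approx -3.2488 - 0.046 i$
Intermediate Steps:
$L = 345$
$s{\left(q,h \right)} = \frac{3}{2} + \frac{q}{2}$ ($s{\left(q,h \right)} = - \frac{-3 - q}{2} = \frac{3}{2} + \frac{q}{2}$)
$O{\left(U \right)} = 1 + \sqrt{-5 + U}$
$\frac{L + O{\left(-19 \right)}}{-107 + s{\left(-2,17 \right)}} = \frac{345 + \left(1 + \sqrt{-5 - 19}\right)}{-107 + \left(\frac{3}{2} + \frac{1}{2} \left(-2\right)\right)} = \frac{345 + \left(1 + \sqrt{-24}\right)}{-107 + \left(\frac{3}{2} - 1\right)} = \frac{345 + \left(1 + 2 i \sqrt{6}\right)}{-107 + \frac{1}{2}} = \frac{346 + 2 i \sqrt{6}}{- \frac{213}{2}} = \left(346 + 2 i \sqrt{6}\right) \left(- \frac{2}{213}\right) = - \frac{692}{213} - \frac{4 i \sqrt{6}}{213}$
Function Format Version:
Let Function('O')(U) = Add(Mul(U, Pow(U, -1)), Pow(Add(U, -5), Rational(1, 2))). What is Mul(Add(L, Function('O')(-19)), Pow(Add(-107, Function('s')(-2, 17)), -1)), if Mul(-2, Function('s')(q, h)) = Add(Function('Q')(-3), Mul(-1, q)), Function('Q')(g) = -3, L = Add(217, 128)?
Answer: Add(Rational(-692, 213), Mul(Rational(-4, 213), I, Pow(6, Rational(1, 2)))) ≈ Add(-3.2488, Mul(-0.046000, I))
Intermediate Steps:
L = 345
Function('s')(q, h) = Add(Rational(3, 2), Mul(Rational(1, 2), q)) (Function('s')(q, h) = Mul(Rational(-1, 2), Add(-3, Mul(-1, q))) = Add(Rational(3, 2), Mul(Rational(1, 2), q)))
Function('O')(U) = Add(1, Pow(Add(-5, U), Rational(1, 2)))
Mul(Add(L, Function('O')(-19)), Pow(Add(-107, Function('s')(-2, 17)), -1)) = Mul(Add(345, Add(1, Pow(Add(-5, -19), Rational(1, 2)))), Pow(Add(-107, Add(Rational(3, 2), Mul(Rational(1, 2), -2))), -1)) = Mul(Add(345, Add(1, Pow(-24, Rational(1, 2)))), Pow(Add(-107, Add(Rational(3, 2), -1)), -1)) = Mul(Add(345, Add(1, Mul(2, I, Pow(6, Rational(1, 2))))), Pow(Add(-107, Rational(1, 2)), -1)) = Mul(Add(346, Mul(2, I, Pow(6, Rational(1, 2)))), Pow(Rational(-213, 2), -1)) = Mul(Add(346, Mul(2, I, Pow(6, Rational(1, 2)))), Rational(-2, 213)) = Add(Rational(-692, 213), Mul(Rational(-4, 213), I, Pow(6, Rational(1, 2))))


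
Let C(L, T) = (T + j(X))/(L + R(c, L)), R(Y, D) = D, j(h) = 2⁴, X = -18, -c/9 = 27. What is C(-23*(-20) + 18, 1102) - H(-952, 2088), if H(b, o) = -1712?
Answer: 818895/478 ≈ 1713.2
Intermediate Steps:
c = -243 (c = -9*27 = -243)
j(h) = 16
C(L, T) = (16 + T)/(2*L) (C(L, T) = (T + 16)/(L + L) = (16 + T)/((2*L)) = (16 + T)*(1/(2*L)) = (16 + T)/(2*L))
C(-23*(-20) + 18, 1102) - H(-952, 2088) = (16 + 1102)/(2*(-23*(-20) + 18)) - 1*(-1712) = (½)*1118/(460 + 18) + 1712 = (½)*1118/478 + 1712 = (½)*(1/478)*1118 + 1712 = 559/478 + 1712 = 818895/478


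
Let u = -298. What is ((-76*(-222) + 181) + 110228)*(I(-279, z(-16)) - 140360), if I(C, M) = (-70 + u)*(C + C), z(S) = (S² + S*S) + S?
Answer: 8271228504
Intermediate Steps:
z(S) = S + 2*S² (z(S) = (S² + S²) + S = 2*S² + S = S + 2*S²)
I(C, M) = -736*C (I(C, M) = (-70 - 298)*(C + C) = -736*C)
((-76*(-222) + 181) + 110228)*(I(-279, z(-16)) - 140360) = ((-76*(-222) + 181) + 110228)*(-736*(-279) - 140360) = ((16872 + 181) + 110228)*(205344 - 140360) = (17053 + 110228)*64984 = 127281*64984 = 8271228504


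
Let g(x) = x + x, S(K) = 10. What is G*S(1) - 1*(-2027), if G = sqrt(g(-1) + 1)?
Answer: 2027 + 10*I ≈ 2027.0 + 10.0*I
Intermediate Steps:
g(x) = 2*x
G = I (G = sqrt(2*(-1) + 1) = sqrt(-2 + 1) = sqrt(-1) = I ≈ 1.0*I)
G*S(1) - 1*(-2027) = I*10 - 1*(-2027) = 10*I + 2027 = 2027 + 10*I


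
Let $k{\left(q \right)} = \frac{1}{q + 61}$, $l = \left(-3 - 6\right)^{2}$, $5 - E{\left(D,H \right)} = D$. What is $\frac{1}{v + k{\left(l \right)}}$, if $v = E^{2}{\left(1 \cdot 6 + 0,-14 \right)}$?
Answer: $\frac{142}{143} \approx 0.99301$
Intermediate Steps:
$E{\left(D,H \right)} = 5 - D$
$v = 1$ ($v = \left(5 - \left(1 \cdot 6 + 0\right)\right)^{2} = \left(5 - \left(6 + 0\right)\right)^{2} = \left(5 - 6\right)^{2} = \left(-1\right)^{2} = 1$)
$l = 81$ ($l = \left(-9\right)^{2} = 81$)
$k{\left(q \right)} = \frac{1}{61 + q}$
$\frac{1}{v + k{\left(l \right)}} = \frac{1}{1 + \frac{1}{61 + 81}} = \frac{1}{1 + \frac{1}{142}} = \frac{1}{\frac{143}{142}} = \frac{142}{143}$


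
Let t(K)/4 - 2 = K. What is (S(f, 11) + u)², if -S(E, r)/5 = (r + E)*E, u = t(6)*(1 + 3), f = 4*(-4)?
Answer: 73984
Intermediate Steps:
f = -16
t(K) = 8 + 4*K
u = 128 (u = (8 + 4*6)*(1 + 3) = (8 + 24)*4 = 32*4 = 128)
S(E, r) = -5*E*(E + r) (S(E, r) = -5*(r + E)*E = -5*(E + r)*E = -5*E*(E + r))
(S(f, 11) + u)² = (-5*(-16)*(-16 + 11) + 128)² = (-5*(-16)*(-5) + 128)² = (-400 + 128)² = (-272)² = 73984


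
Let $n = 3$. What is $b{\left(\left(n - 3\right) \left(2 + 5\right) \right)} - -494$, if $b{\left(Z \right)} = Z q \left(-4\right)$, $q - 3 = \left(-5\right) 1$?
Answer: $494$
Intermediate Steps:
$q = -2$ ($q = 3 - 5 = -2$)
$b{\left(Z \right)} = 8 Z$ ($b{\left(Z \right)} = Z \left(-2\right) \left(-4\right) = - 2 Z \left(-4\right) = 8 Z$)
$b{\left(\left(n - 3\right) \left(2 + 5\right) \right)} - -494 = 8 \left(3 - 3\right) \left(2 + 5\right) - -494 = 8 \cdot 0 \cdot 7 + 494 = 8 \cdot 0 + 494 = 0 + 494 = 494$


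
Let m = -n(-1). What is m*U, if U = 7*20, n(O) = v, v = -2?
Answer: 280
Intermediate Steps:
n(O) = -2
m = 2 (m = -1*(-2) = 2)
U = 140
m*U = 2*140 = 280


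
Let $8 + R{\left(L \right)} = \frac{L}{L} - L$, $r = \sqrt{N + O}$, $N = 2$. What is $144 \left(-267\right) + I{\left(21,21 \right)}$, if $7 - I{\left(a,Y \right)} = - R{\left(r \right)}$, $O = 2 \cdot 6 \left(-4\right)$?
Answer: $-38448 - i \sqrt{46} \approx -38448.0 - 6.7823 i$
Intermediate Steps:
$O = -48$ ($O = 12 \left(-4\right) = -48$)
$r = i \sqrt{46}$ ($r = \sqrt{2 - 48} = \sqrt{-46} = i \sqrt{46} \approx 6.7823 i$)
$R{\left(L \right)} = -7 - L$ ($R{\left(L \right)} = -8 - \left(L - \frac{L}{L}\right) = -8 - \left(-1 + L\right) = -7 - L$)
$I{\left(a,Y \right)} = - i \sqrt{46}$ ($I{\left(a,Y \right)} = 7 - - (-7 - i \sqrt{46}) = 7 - \left(7 + i \sqrt{46}\right) = - i \sqrt{46}$)
$144 \left(-267\right) + I{\left(21,21 \right)} = 144 \left(-267\right) - i \sqrt{46} = -38448 - i \sqrt{46}$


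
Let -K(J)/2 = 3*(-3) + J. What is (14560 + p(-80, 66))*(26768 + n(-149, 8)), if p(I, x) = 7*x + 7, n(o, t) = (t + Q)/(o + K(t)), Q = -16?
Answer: 8448238888/21 ≈ 4.0230e+8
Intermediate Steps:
K(J) = 18 - 2*J (K(J) = -2*(3*(-3) + J) = -2*(-9 + J) = 18 - 2*J)
n(o, t) = (-16 + t)/(18 + o - 2*t) (n(o, t) = (t - 16)/(o + (18 - 2*t)) = (-16 + t)/(18 + o - 2*t))
p(I, x) = 7 + 7*x
(14560 + p(-80, 66))*(26768 + n(-149, 8)) = (14560 + (7 + 7*66))*(26768 + (-16 + 8)/(18 - 149 - 2*8)) = (14560 + (7 + 462))*(26768 - 8/(18 - 149 - 16)) = (14560 + 469)*(26768 - 8/(-147)) = 15029*(26768 - 1/147*(-8)) = 15029*(26768 + 8/147) = 15029*(3934904/147) = 8448238888/21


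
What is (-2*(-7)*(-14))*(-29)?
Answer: 5684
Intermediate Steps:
(-2*(-7)*(-14))*(-29) = (14*(-14))*(-29) = -196*(-29) = 5684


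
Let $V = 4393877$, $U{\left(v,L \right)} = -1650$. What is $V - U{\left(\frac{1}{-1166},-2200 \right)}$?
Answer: $4395527$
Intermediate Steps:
$V - U{\left(\frac{1}{-1166},-2200 \right)} = 4393877 - -1650 = 4393877 + 1650 = 4395527$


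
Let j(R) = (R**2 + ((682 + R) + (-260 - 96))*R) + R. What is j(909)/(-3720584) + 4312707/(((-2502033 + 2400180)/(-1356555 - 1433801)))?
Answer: 14924487488682435821/126317547384 ≈ 1.1815e+8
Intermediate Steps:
j(R) = R + R**2 + R*(326 + R) (j(R) = (R**2 + ((682 + R) - 356)*R) + R = (R**2 + (326 + R)*R) + R = (R**2 + R*(326 + R)) + R = R + R**2 + R*(326 + R))
j(909)/(-3720584) + 4312707/(((-2502033 + 2400180)/(-1356555 - 1433801))) = (909*(327 + 2*909))/(-3720584) + 4312707/(((-2502033 + 2400180)/(-1356555 - 1433801))) = (909*(327 + 1818))*(-1/3720584) + 4312707/((-101853/(-2790356))) = (909*2145)*(-1/3720584) + 4312707/((-101853*(-1/2790356))) = 1949805*(-1/3720584) + 4312707/(101853/2790356) = -1949805/3720584 + 4312707*(2790356/101853) = -1949805/3720584 + 4011329284564/33951 = 14924487488682435821/126317547384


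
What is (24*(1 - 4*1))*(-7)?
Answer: 504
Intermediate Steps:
(24*(1 - 4*1))*(-7) = (24*(1 - 4))*(-7) = (24*(-3))*(-7) = -72*(-7) = 504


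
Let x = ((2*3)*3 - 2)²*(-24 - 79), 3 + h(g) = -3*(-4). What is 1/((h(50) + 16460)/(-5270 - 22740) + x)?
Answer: -28010/738584149 ≈ -3.7924e-5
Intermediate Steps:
h(g) = 9 (h(g) = -3 - 3*(-4) = -3 + 12 = 9)
x = -26368 (x = (6*3 - 2)²*(-103) = (18 - 2)²*(-103) = 16²*(-103) = 256*(-103) = -26368)
1/((h(50) + 16460)/(-5270 - 22740) + x) = 1/((9 + 16460)/(-5270 - 22740) - 26368) = 1/(16469/(-28010) - 26368) = 1/(16469*(-1/28010) - 26368) = 1/(-16469/28010 - 26368) = 1/(-738584149/28010) = -28010/738584149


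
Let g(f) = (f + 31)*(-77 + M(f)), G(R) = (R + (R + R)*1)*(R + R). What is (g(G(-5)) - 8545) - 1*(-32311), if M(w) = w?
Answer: 36979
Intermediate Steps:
G(R) = 6*R² (G(R) = (R + (2*R)*1)*(2*R) = (R + 2*R)*(2*R) = (3*R)*(2*R) = 6*R²)
g(f) = (-77 + f)*(31 + f) (g(f) = (f + 31)*(-77 + f) = (31 + f)*(-77 + f) = (-77 + f)*(31 + f))
(g(G(-5)) - 8545) - 1*(-32311) = ((-2387 + (6*(-5)²)² - 276*(-5)²) - 8545) - 1*(-32311) = ((-2387 + (6*25)² - 276*25) - 8545) + 32311 = ((-2387 + 150² - 46*150) - 8545) + 32311 = ((-2387 + 22500 - 6900) - 8545) + 32311 = (13213 - 8545) + 32311 = 4668 + 32311 = 36979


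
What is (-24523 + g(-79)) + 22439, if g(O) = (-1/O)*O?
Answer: -2085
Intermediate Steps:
g(O) = -1 (g(O) = (-1/O)*O = -1)
(-24523 + g(-79)) + 22439 = (-24523 - 1) + 22439 = -24524 + 22439 = -2085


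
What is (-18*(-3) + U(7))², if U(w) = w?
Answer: 3721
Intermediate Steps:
(-18*(-3) + U(7))² = (-18*(-3) + 7)² = (54 + 7)² = 61² = 3721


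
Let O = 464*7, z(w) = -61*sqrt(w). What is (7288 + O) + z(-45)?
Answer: 10536 - 183*I*sqrt(5) ≈ 10536.0 - 409.2*I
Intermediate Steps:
O = 3248
(7288 + O) + z(-45) = (7288 + 3248) - 183*I*sqrt(5) = 10536 - 183*I*sqrt(5)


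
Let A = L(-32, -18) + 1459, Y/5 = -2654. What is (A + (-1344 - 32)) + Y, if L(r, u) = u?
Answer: -13205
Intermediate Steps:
Y = -13270 (Y = 5*(-2654) = -13270)
A = 1441 (A = -18 + 1459 = 1441)
(A + (-1344 - 32)) + Y = (1441 + (-1344 - 32)) - 13270 = (1441 - 1376) - 13270 = 65 - 13270 = -13205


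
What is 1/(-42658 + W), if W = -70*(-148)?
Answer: -1/32298 ≈ -3.0962e-5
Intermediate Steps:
W = 10360
1/(-42658 + W) = 1/(-42658 + 10360) = 1/(-32298) = -1/32298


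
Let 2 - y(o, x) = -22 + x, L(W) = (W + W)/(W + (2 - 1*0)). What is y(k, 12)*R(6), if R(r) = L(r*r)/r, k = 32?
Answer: 72/19 ≈ 3.7895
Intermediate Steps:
L(W) = 2*W/(2 + W) (L(W) = (2*W)/(W + (2 + 0)) = (2*W)/(W + 2) = (2*W)/(2 + W) = 2*W/(2 + W))
R(r) = 2*r/(2 + r²) (R(r) = (2*(r*r)/(2 + r*r))/r = (2*r²/(2 + r²))/r = 2*r/(2 + r²))
y(o, x) = 24 - x (y(o, x) = 2 - (-22 + x) = 2 + (22 - x) = 24 - x)
y(k, 12)*R(6) = (24 - 1*12)*(2*6/(2 + 6²)) = (24 - 12)*(2*6/(2 + 36)) = 12*(2*6/38) = 12*(2*6*(1/38)) = 12*(6/19) = 72/19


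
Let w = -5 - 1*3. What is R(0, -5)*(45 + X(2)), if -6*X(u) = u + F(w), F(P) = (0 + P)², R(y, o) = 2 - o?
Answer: 238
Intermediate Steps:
w = -8 (w = -5 - 3 = -8)
F(P) = P²
X(u) = -32/3 - u/6 (X(u) = -(u + (-8)²)/6 = -(u + 64)/6 = -(64 + u)/6 = -32/3 - u/6)
R(0, -5)*(45 + X(2)) = (2 - 1*(-5))*(45 + (-32/3 - ⅙*2)) = (2 + 5)*(45 + (-32/3 - ⅓)) = 7*(45 - 11) = 7*34 = 238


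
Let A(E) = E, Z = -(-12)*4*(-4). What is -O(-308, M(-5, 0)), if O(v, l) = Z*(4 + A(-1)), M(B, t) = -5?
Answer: 576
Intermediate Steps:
Z = -192 (Z = -4*(-12)*(-4) = 48*(-4) = -192)
O(v, l) = -576 (O(v, l) = -192*(4 - 1) = -192*3 = -576)
-O(-308, M(-5, 0)) = -1*(-576) = 576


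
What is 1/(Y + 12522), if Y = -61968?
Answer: -1/49446 ≈ -2.0224e-5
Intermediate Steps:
1/(Y + 12522) = 1/(-61968 + 12522) = 1/(-49446) = -1/49446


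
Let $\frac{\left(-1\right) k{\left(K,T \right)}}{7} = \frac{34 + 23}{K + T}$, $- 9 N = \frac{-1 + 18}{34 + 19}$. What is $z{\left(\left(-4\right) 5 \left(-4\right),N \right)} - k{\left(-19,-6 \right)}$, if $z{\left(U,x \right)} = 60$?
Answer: $\frac{1101}{25} \approx 44.04$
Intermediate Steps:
$N = - \frac{17}{477}$ ($N = - \frac{\left(-1 + 18\right) \frac{1}{34 + 19}}{9} = - \frac{17 \cdot \frac{1}{53}}{9} = \left(- \frac{1}{9}\right) \frac{17}{53} = - \frac{17}{477} \approx -0.035639$)
$k{\left(K,T \right)} = - \frac{399}{K + T}$ ($k{\left(K,T \right)} = - 7 \frac{34 + 23}{K + T} = - 7 \frac{57}{K + T} = - \frac{399}{K + T}$)
$z{\left(\left(-4\right) 5 \left(-4\right),N \right)} - k{\left(-19,-6 \right)} = 60 - - \frac{399}{-19 - 6} = 60 - - \frac{399}{-25} = 60 - \left(-399\right) \left(- \frac{1}{25}\right) = 60 - \frac{399}{25} = \frac{1101}{25}$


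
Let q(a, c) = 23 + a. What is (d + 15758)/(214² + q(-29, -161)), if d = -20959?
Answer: -5201/45790 ≈ -0.11358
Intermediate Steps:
(d + 15758)/(214² + q(-29, -161)) = (-20959 + 15758)/(214² + (23 - 29)) = -5201/(45796 - 6) = -5201/45790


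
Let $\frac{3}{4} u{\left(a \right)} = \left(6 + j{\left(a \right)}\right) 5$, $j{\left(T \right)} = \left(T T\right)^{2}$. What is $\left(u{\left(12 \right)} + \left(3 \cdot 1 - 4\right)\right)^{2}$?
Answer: $19121081841$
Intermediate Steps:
$j{\left(T \right)} = T^{4}$ ($j{\left(T \right)} = \left(T^{2}\right)^{2} = T^{4}$)
$u{\left(a \right)} = 40 + \frac{20 a^{4}}{3}$ ($u{\left(a \right)} = \frac{4 \left(6 + a^{4}\right) 5}{3} = \frac{4 \left(30 + 5 a^{4}\right)}{3} = 40 + \frac{20 a^{4}}{3}$)
$\left(u{\left(12 \right)} + \left(3 \cdot 1 - 4\right)\right)^{2} = \left(\left(40 + \frac{20 \cdot 12^{4}}{3}\right) + \left(3 \cdot 1 - 4\right)\right)^{2} = \left(\left(40 + \frac{20}{3} \cdot 20736\right) + \left(3 - 4\right)\right)^{2} = \left(\left(40 + 138240\right) - 1\right)^{2} = \left(138280 - 1\right)^{2} = 138279^{2} = 19121081841$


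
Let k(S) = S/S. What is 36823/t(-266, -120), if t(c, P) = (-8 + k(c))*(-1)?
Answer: 36823/7 ≈ 5260.4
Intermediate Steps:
k(S) = 1
t(c, P) = 7 (t(c, P) = (-8 + 1)*(-1) = -7*(-1) = 7)
36823/t(-266, -120) = 36823/7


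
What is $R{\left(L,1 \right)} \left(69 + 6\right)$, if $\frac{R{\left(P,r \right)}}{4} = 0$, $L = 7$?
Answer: $0$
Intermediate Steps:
$R{\left(P,r \right)} = 0$ ($R{\left(P,r \right)} = 4 \cdot 0 = 0$)
$R{\left(L,1 \right)} \left(69 + 6\right) = 0 \left(69 + 6\right) = 0 \cdot 75 = 0$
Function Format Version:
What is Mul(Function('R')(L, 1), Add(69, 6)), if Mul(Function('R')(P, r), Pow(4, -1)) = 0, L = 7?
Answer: 0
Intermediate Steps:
Function('R')(P, r) = 0 (Function('R')(P, r) = Mul(4, 0) = 0)
Mul(Function('R')(L, 1), Add(69, 6)) = Mul(0, Add(69, 6)) = Mul(0, 75) = 0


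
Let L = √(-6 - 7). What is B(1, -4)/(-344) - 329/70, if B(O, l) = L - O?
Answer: -8079/1720 - I*√13/344 ≈ -4.6971 - 0.010481*I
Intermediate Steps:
L = I*√13 (L = √(-13) = I*√13 ≈ 3.6056*I)
B(O, l) = -O + I*√13 (B(O, l) = I*√13 - O = -O + I*√13)
B(1, -4)/(-344) - 329/70 = (-1*1 + I*√13)/(-344) - 329/70 = (-1 + I*√13)*(-1/344) - 329*1/70 = (1/344 - I*√13/344) - 47/10 = -8079/1720 - I*√13/344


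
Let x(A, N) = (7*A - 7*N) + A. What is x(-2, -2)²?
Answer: 4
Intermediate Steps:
x(A, N) = -7*N + 8*A (x(A, N) = (-7*N + 7*A) + A = -7*N + 8*A)
x(-2, -2)² = (-7*(-2) + 8*(-2))² = (14 - 16)² = (-2)² = 4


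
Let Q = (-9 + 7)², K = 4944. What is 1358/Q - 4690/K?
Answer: 836899/2472 ≈ 338.55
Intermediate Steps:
Q = 4 (Q = (-2)² = 4)
1358/Q - 4690/K = 1358/4 - 4690/4944 = 1358*(¼) - 4690*1/4944 = 679/2 - 2345/2472 = 836899/2472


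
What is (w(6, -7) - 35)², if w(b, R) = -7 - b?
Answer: 2304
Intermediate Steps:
(w(6, -7) - 35)² = ((-7 - 1*6) - 35)² = ((-7 - 6) - 35)² = (-13 - 35)² = (-48)² = 2304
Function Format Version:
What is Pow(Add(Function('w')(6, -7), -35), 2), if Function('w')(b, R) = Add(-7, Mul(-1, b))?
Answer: 2304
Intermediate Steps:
Pow(Add(Function('w')(6, -7), -35), 2) = Pow(Add(Add(-7, Mul(-1, 6)), -35), 2) = Pow(Add(Add(-7, -6), -35), 2) = Pow(Add(-13, -35), 2) = Pow(-48, 2) = 2304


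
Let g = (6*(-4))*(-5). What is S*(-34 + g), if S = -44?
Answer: -3784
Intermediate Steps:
g = 120 (g = -24*(-5) = 120)
S*(-34 + g) = -44*(-34 + 120) = -44*86 = -3784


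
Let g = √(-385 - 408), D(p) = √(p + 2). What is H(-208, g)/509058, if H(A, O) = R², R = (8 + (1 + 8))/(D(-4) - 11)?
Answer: 289/(509058*(11 - I*√2)²) ≈ 4.4655e-6 + 1.1675e-6*I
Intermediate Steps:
D(p) = √(2 + p)
g = I*√793 (g = √(-793) = I*√793 ≈ 28.16*I)
R = 17/(-11 + I*√2) (R = (8 + (1 + 8))/(√(2 - 4) - 11) = (8 + 9)/(√(-2) - 11) = 17/(I*√2 - 11) = 17/(-11 + I*√2) ≈ -1.5203 - 0.19546*I)
H(A, O) = (-187/123 - 17*I*√2/123)²
H(-208, g)/509058 = (289/(11 - I*√2)²)/509058 = (289/(11 - I*√2)²)*(1/509058) = 289/(509058*(11 - I*√2)²)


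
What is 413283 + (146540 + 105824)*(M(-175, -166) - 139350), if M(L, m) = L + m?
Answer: -35252566241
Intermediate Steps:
413283 + (146540 + 105824)*(M(-175, -166) - 139350) = 413283 + (146540 + 105824)*((-175 - 166) - 139350) = 413283 + 252364*(-341 - 139350) = 413283 + 252364*(-139691) = 413283 - 35252979524 = -35252566241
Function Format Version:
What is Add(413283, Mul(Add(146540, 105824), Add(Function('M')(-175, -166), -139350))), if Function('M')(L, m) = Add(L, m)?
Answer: -35252566241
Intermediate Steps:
Add(413283, Mul(Add(146540, 105824), Add(Function('M')(-175, -166), -139350))) = Add(413283, Mul(Add(146540, 105824), Add(Add(-175, -166), -139350))) = Add(413283, Mul(252364, Add(-341, -139350))) = Add(413283, Mul(252364, -139691)) = Add(413283, -35252979524) = -35252566241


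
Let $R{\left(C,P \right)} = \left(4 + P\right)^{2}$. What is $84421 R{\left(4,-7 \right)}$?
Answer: $759789$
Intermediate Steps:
$84421 R{\left(4,-7 \right)} = 84421 \left(4 - 7\right)^{2} = 84421 \left(-3\right)^{2} = 84421 \cdot 9 = 759789$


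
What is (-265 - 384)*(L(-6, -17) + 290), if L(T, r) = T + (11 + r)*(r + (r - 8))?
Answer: -347864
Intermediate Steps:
L(T, r) = T + (-8 + 2*r)*(11 + r) (L(T, r) = T + (11 + r)*(r + (-8 + r)) = T + (11 + r)*(-8 + 2*r) = T + (-8 + 2*r)*(11 + r))
(-265 - 384)*(L(-6, -17) + 290) = (-265 - 384)*((-88 - 6 + 2*(-17)² + 14*(-17)) + 290) = -649*((-88 - 6 + 2*289 - 238) + 290) = -649*((-88 - 6 + 578 - 238) + 290) = -649*(246 + 290) = -649*536 = -347864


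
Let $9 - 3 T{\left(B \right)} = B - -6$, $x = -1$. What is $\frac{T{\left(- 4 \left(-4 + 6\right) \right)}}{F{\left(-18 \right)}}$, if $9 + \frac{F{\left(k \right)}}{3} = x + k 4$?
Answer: $- \frac{11}{738} \approx -0.014905$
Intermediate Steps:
$T{\left(B \right)} = 1 - \frac{B}{3}$ ($T{\left(B \right)} = 3 - \frac{B - -6}{3} = 3 - \frac{B + 6}{3} = 3 - \frac{6 + B}{3} = 3 - \left(2 + \frac{B}{3}\right) = 1 - \frac{B}{3}$)
$F{\left(k \right)} = -30 + 12 k$ ($F{\left(k \right)} = -27 + 3 \left(-1 + k 4\right) = -27 + 3 \left(-1 + 4 k\right) = -27 + \left(-3 + 12 k\right) = -30 + 12 k$)
$\frac{T{\left(- 4 \left(-4 + 6\right) \right)}}{F{\left(-18 \right)}} = \frac{1 - \frac{\left(-4\right) \left(-4 + 6\right)}{3}}{-30 + 12 \left(-18\right)} = \frac{1 - \frac{\left(-4\right) 2}{3}}{-30 - 216} = \frac{1 - - \frac{8}{3}}{-246} = \left(1 + \frac{8}{3}\right) \left(- \frac{1}{246}\right) = \frac{11}{3} \left(- \frac{1}{246}\right) = - \frac{11}{738}$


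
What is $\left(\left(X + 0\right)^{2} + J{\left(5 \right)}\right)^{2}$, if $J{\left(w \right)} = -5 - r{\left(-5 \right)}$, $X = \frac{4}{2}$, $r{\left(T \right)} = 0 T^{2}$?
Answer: $1$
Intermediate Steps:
$r{\left(T \right)} = 0$
$X = 2$ ($X = 4 \cdot \frac{1}{2} = 2$)
$J{\left(w \right)} = -5$ ($J{\left(w \right)} = -5 - 0 = -5 + 0 = -5$)
$\left(\left(X + 0\right)^{2} + J{\left(5 \right)}\right)^{2} = \left(\left(2 + 0\right)^{2} - 5\right)^{2} = \left(2^{2} - 5\right)^{2} = \left(4 - 5\right)^{2} = \left(-1\right)^{2} = 1$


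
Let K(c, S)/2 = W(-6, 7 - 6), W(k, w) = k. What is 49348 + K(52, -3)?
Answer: 49336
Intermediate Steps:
K(c, S) = -12 (K(c, S) = 2*(-6) = -12)
49348 + K(52, -3) = 49348 - 12 = 49336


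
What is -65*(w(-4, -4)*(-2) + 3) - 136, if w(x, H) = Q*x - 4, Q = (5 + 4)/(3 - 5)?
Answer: 1489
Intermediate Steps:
Q = -9/2 (Q = 9/(-2) = 9*(-½) = -9/2 ≈ -4.5000)
w(x, H) = -4 - 9*x/2 (w(x, H) = -9*x/2 - 4 = -4 - 9*x/2)
-65*(w(-4, -4)*(-2) + 3) - 136 = -65*((-4 - 9/2*(-4))*(-2) + 3) - 136 = -65*((-4 + 18)*(-2) + 3) - 136 = -65*(14*(-2) + 3) - 136 = -65*(-28 + 3) - 136 = -65*(-25) - 136 = 1625 - 136 = 1489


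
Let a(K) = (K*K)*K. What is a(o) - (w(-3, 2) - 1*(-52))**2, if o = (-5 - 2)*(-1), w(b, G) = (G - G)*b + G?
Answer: -2573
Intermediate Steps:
w(b, G) = G (w(b, G) = 0*b + G = 0 + G = G)
o = 7 (o = -7*(-1) = 7)
a(K) = K**3 (a(K) = K**2*K = K**3)
a(o) - (w(-3, 2) - 1*(-52))**2 = 7**3 - (2 - 1*(-52))**2 = 343 - (2 + 52)**2 = 343 - 1*54**2 = 343 - 1*2916 = 343 - 2916 = -2573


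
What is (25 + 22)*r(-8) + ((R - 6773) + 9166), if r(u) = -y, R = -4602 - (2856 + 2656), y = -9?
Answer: -7298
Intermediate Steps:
R = -10114 (R = -4602 - 1*5512 = -4602 - 5512 = -10114)
r(u) = 9 (r(u) = -1*(-9) = 9)
(25 + 22)*r(-8) + ((R - 6773) + 9166) = (25 + 22)*9 + ((-10114 - 6773) + 9166) = 47*9 + (-16887 + 9166) = 423 - 7721 = -7298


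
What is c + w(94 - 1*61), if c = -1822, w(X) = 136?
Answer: -1686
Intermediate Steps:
c + w(94 - 1*61) = -1822 + 136 = -1686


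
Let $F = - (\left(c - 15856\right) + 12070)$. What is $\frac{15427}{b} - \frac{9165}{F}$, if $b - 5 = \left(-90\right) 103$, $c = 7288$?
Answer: $\frac{1816963}{1908590} \approx 0.95199$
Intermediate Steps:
$b = -9265$ ($b = 5 - 9270 = -9265$)
$F = -3502$ ($F = - (\left(7288 - 15856\right) + 12070) = - (-8568 + 12070) = \left(-1\right) 3502 = -3502$)
$\frac{15427}{b} - \frac{9165}{F} = \frac{15427}{-9265} - \frac{9165}{-3502} = 15427 \left(- \frac{1}{9265}\right) - - \frac{9165}{3502} = - \frac{15427}{9265} + \frac{9165}{3502} = \frac{1816963}{1908590}$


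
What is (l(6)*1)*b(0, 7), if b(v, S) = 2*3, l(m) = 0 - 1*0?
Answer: 0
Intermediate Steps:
l(m) = 0 (l(m) = 0 + 0 = 0)
b(v, S) = 6
(l(6)*1)*b(0, 7) = (0*1)*6 = 0*6 = 0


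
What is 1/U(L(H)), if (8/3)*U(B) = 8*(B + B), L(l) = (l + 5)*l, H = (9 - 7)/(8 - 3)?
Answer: 25/324 ≈ 0.077160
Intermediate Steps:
H = 2/5 ≈ 0.40000
L(l) = l*(5 + l) (L(l) = (5 + l)*l = l*(5 + l))
U(B) = 6*B (U(B) = 3*(8*(B + B))/8 = 3*(8*(2*B))/8 = 3*(16*B)/8 = 6*B)
1/U(L(H)) = 1/(6*(2*(5 + 2/5)/5)) = 1/(6*((2/5)*(27/5))) = 1/(6*(54/25)) = 1/(324/25) = 25/324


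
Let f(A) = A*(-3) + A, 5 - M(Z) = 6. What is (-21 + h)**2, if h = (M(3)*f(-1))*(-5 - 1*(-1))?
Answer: 169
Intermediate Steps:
M(Z) = -1 (M(Z) = 5 - 1*6 = 5 - 6 = -1)
f(A) = -2*A (f(A) = -3*A + A = -2*A)
h = 8 (h = (-(-2)*(-1))*(-5 - 1*(-1)) = (-1*2)*(-5 + 1) = -2*(-4) = 8)
(-21 + h)**2 = (-21 + 8)**2 = (-13)**2 = 169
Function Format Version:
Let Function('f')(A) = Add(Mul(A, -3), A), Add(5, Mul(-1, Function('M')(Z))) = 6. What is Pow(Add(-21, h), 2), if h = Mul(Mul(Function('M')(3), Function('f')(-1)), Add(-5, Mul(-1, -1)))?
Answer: 169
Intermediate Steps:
Function('M')(Z) = -1 (Function('M')(Z) = Add(5, Mul(-1, 6)) = Add(5, -6) = -1)
Function('f')(A) = Mul(-2, A) (Function('f')(A) = Add(Mul(-3, A), A) = Mul(-2, A))
h = 8 (h = Mul(Mul(-1, Mul(-2, -1)), Add(-5, Mul(-1, -1))) = Mul(Mul(-1, 2), Add(-5, 1)) = Mul(-2, -4) = 8)
Pow(Add(-21, h), 2) = Pow(Add(-21, 8), 2) = Pow(-13, 2) = 169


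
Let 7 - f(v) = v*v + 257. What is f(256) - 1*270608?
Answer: -336394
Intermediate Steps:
f(v) = -250 - v**2 (f(v) = 7 - (v*v + 257) = 7 - (v**2 + 257) = 7 - (257 + v**2) = 7 + (-257 - v**2) = -250 - v**2)
f(256) - 1*270608 = (-250 - 1*256**2) - 1*270608 = (-250 - 1*65536) - 270608 = (-250 - 65536) - 270608 = -65786 - 270608 = -336394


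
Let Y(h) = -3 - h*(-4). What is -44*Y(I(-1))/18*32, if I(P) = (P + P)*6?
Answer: 11968/3 ≈ 3989.3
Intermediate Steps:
I(P) = 12*P (I(P) = (2*P)*6 = 12*P)
Y(h) = -3 + 4*h (Y(h) = -3 - (-4)*h = -3 + 4*h)
-44*Y(I(-1))/18*32 = -44*(-3 + 4*(12*(-1)))/18*32 = -44*(-3 + 4*(-12))/18*32 = -44*(-3 - 48)/18*32 = -(-2244)/18*32 = -44*(-17/6)*32 = (374/3)*32 = 11968/3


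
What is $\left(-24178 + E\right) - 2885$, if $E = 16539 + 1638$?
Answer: $-8886$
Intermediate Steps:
$E = 18177$
$\left(-24178 + E\right) - 2885 = \left(-24178 + 18177\right) - 2885 = -6001 - 2885 = -8886$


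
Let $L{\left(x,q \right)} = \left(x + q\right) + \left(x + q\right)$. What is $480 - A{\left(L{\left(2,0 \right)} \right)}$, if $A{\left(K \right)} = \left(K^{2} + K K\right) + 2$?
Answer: $446$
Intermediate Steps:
$L{\left(x,q \right)} = 2 q + 2 x$ ($L{\left(x,q \right)} = \left(q + x\right) + \left(q + x\right) = 2 q + 2 x$)
$A{\left(K \right)} = 2 + 2 K^{2}$ ($A{\left(K \right)} = \left(K^{2} + K^{2}\right) + 2 = 2 K^{2} + 2 = 2 + 2 K^{2}$)
$480 - A{\left(L{\left(2,0 \right)} \right)} = 480 - \left(2 + 2 \left(2 \cdot 0 + 2 \cdot 2\right)^{2}\right) = 480 - \left(2 + 2 \left(0 + 4\right)^{2}\right) = 480 - \left(2 + 2 \cdot 4^{2}\right) = 480 - \left(2 + 2 \cdot 16\right) = 480 - \left(2 + 32\right) = 480 - 34 = 446$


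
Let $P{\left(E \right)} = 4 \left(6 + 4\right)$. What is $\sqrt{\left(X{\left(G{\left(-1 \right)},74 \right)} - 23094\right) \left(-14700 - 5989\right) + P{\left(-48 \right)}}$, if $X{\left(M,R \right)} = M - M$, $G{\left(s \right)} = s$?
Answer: $\sqrt{477791806} \approx 21858.0$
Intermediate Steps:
$X{\left(M,R \right)} = 0$
$P{\left(E \right)} = 40$ ($P{\left(E \right)} = 4 \cdot 10 = 40$)
$\sqrt{\left(X{\left(G{\left(-1 \right)},74 \right)} - 23094\right) \left(-14700 - 5989\right) + P{\left(-48 \right)}} = \sqrt{\left(0 - 23094\right) \left(-14700 - 5989\right) + 40} = \sqrt{\left(-23094\right) \left(-20689\right) + 40} = \sqrt{477791766 + 40} = \sqrt{477791806}$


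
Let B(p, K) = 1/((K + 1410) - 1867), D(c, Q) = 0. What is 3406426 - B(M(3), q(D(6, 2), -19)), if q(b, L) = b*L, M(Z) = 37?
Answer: 1556736683/457 ≈ 3.4064e+6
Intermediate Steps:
q(b, L) = L*b
B(p, K) = 1/(-457 + K) (B(p, K) = 1/((1410 + K) - 1867) = 1/(-457 + K))
3406426 - B(M(3), q(D(6, 2), -19)) = 3406426 - 1/(-457 - 19*0) = 3406426 - 1/(-457 + 0) = 3406426 - 1/(-457) = 3406426 - 1*(-1/457) = 3406426 + 1/457 = 1556736683/457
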